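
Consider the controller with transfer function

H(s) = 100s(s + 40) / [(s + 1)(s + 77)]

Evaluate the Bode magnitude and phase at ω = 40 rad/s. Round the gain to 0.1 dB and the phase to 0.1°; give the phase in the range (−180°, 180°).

At s = jω = j40:
zero (s+40): 40 + j40 → |·| = √(40²+40²) = √3200 ≈ 56.569, ∠ = arctan(40/40) ≈ 45.00°
zero at origin: s = j40 → |·| = 40, ∠ = 90.00°
pole (s+1): 1 + j40 → |·| = √(1²+40²) = √1601 ≈ 40.012, ∠ = arctan(40/1) ≈ 88.57°
pole (s+77): 77 + j40 → |·| = √(77²+40²) = √7529 ≈ 86.77, ∠ = arctan(40/77) ≈ 27.45°
|H| = 100 · 2262.8 / 3471.8 ≈ 65.177
Gain = 20 log₁₀(65.177) ≈ 36.28 dB
∠H = 135.00° − 116.02° = 18.98°

36.3 dB, 19.0°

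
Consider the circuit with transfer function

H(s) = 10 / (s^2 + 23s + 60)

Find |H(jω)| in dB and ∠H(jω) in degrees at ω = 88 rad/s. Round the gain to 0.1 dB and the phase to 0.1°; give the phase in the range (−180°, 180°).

Substitute s = j88:
Numerator: 10 = 10 + j0
Denominator: (j88)^2 + 23(j88) + 60 = -7684 + j2024
|N| = √(10² + 0²) ≈ 10, ∠N ≈ 0.00°
|D| = √(7684² + 2024²) ≈ 7946.1, ∠D ≈ 165.24°
|H| = 10 / 7946.1 ≈ 0.0012585
Gain = 20 log₁₀(0.0012585) ≈ -58.00 dB
∠H = 0.00° − 165.24° = -165.24°

-58.0 dB, -165.2°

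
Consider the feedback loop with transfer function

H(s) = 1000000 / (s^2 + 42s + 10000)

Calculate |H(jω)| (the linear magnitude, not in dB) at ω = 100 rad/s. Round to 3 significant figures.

At s = jω = j100:
quadratic: (j100)² + 42·j100 + 10000 = 0 + j4200 → |·| ≈ 4200, ∠ ≈ 90.00°
|H| = 1000000 / 4200 ≈ 238.1

238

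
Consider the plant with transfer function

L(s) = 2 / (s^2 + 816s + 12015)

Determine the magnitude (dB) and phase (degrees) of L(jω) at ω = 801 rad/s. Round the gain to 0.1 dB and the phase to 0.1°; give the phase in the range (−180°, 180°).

-113.1 dB, -133.9°

Substitute s = j801:
Numerator: 2 = 2 + j0
Denominator: (j801)^2 + 816(j801) + 12015 = -629586 + j653616
|N| = √(2² + 0²) ≈ 2, ∠N ≈ 0.00°
|D| = √(629586² + 653616²) ≈ 9.0752e+05, ∠D ≈ 133.93°
|L| = 2 / 9.0752e+05 ≈ 2.2038e-06
Gain = 20 log₁₀(2.2038e-06) ≈ -113.14 dB
∠L = 0.00° − 133.93° = -133.93°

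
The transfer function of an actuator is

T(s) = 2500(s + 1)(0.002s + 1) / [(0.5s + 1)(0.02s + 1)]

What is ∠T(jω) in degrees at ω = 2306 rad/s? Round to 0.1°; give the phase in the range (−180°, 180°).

-11.0°

At ω = 2306 rad/s:
zero (1 + j2306·1) = 1 + j2306 → |·| ≈ 2306, ∠ ≈ 89.98°
zero (1 + j2306·0.002) = 1 + j4.612 → |·| ≈ 4.7192, ∠ ≈ 77.77°
pole (1 + j2306·0.5) = 1 + j1153 → |·| ≈ 1153, ∠ ≈ 89.95°
pole (1 + j2306·0.02) = 1 + j46.12 → |·| ≈ 46.131, ∠ ≈ 88.76°
∠T = (89.98° + 77.77°) − (89.95° + 88.76°) = -10.96°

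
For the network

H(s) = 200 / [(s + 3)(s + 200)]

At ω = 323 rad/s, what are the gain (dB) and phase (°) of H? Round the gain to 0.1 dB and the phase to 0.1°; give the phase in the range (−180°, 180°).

-55.8 dB, -147.7°

At s = jω = j323:
pole (s+3): 3 + j323 → |·| = √(3²+323²) = √104338 ≈ 323.01, ∠ = arctan(323/3) ≈ 89.47°
pole (s+200): 200 + j323 → |·| = √(200²+323²) = √144329 ≈ 379.91, ∠ = arctan(323/200) ≈ 58.23°
|H| = 200 / 1.2271e+05 ≈ 0.0016299
Gain = 20 log₁₀(0.0016299) ≈ -55.76 dB
∠H = 0.00° − 147.70° = -147.70°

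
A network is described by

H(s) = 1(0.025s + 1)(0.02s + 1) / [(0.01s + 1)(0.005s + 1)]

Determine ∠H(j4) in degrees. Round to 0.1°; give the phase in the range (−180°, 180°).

At ω = 4 rad/s:
zero (1 + j4·0.025) = 1 + j0.1 → |·| ≈ 1.005, ∠ ≈ 5.71°
zero (1 + j4·0.02) = 1 + j0.08 → |·| ≈ 1.0032, ∠ ≈ 4.57°
pole (1 + j4·0.01) = 1 + j0.04 → |·| ≈ 1.0008, ∠ ≈ 2.29°
pole (1 + j4·0.005) = 1 + j0.02 → |·| ≈ 1.0002, ∠ ≈ 1.15°
∠H = (5.71° + 4.57°) − (2.29° + 1.15°) = 6.84°

6.8°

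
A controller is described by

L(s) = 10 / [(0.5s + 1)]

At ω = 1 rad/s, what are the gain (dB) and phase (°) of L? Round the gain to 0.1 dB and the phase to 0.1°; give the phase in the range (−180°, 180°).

At ω = 1 rad/s:
pole (1 + j1·0.5) = 1 + j0.5 → |·| ≈ 1.118, ∠ ≈ 26.57°
|L| = 10 · 1 / (1.118) ≈ 8.9445
Gain = 20 log₁₀(8.9445) ≈ 19.03 dB
∠L = (0°) − (26.57°) = -26.57°

19.0 dB, -26.6°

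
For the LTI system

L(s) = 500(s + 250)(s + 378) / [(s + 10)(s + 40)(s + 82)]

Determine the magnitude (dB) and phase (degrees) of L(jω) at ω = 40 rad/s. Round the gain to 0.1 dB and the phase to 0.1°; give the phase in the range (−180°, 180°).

47.1 dB, -131.8°

At s = jω = j40:
zero (s+250): 250 + j40 → |·| = √(250²+40²) = √64100 ≈ 253.18, ∠ = arctan(40/250) ≈ 9.09°
zero (s+378): 378 + j40 → |·| = √(378²+40²) = √144484 ≈ 380.11, ∠ = arctan(40/378) ≈ 6.04°
pole (s+10): 10 + j40 → |·| = √(10²+40²) = √1700 ≈ 41.231, ∠ = arctan(40/10) ≈ 75.96°
pole (s+40): 40 + j40 → |·| = √(40²+40²) = √3200 ≈ 56.569, ∠ = arctan(40/40) ≈ 45.00°
pole (s+82): 82 + j40 → |·| = √(82²+40²) = √8324 ≈ 91.236, ∠ = arctan(40/82) ≈ 26.00°
|L| = 500 · 96236 / 2.128e+05 ≈ 226.12
Gain = 20 log₁₀(226.12) ≈ 47.09 dB
∠L = 15.13° − 146.96° = -131.83°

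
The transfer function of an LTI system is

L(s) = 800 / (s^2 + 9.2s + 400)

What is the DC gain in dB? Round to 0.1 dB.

6.0 dB

L(0) = 800 / 400 = 2
20 log₁₀(2) ≈ 6.02 dB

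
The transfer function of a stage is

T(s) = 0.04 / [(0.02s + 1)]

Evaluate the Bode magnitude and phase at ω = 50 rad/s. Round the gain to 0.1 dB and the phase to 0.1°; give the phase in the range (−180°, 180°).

At ω = 50 rad/s:
pole (1 + j50·0.02) = 1 + j1 → |·| ≈ 1.4142, ∠ ≈ 45.00°
|T| = 0.04 · 1 / (1.4142) ≈ 0.028285
Gain = 20 log₁₀(0.028285) ≈ -30.97 dB
∠T = (0°) − (45.00°) = -45.00°

-31.0 dB, -45.0°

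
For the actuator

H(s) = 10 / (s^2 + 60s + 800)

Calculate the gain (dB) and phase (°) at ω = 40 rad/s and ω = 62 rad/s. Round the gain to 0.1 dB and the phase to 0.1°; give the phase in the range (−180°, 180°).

Substitute s = j40:
Numerator: 10 = 10 + j0
Denominator: (j40)^2 + 60(j40) + 800 = -800 + j2400
|N| = √(10² + 0²) ≈ 10, ∠N ≈ 0.00°
|D| = √(800² + 2400²) ≈ 2529.8, ∠D ≈ 108.43°
|H| = 10 / 2529.8 ≈ 0.0039529
Gain = 20 log₁₀(0.0039529) ≈ -48.06 dB
∠H = 0.00° − 108.43° = -108.43°

Substitute s = j62:
Numerator: 10 = 10 + j0
Denominator: (j62)^2 + 60(j62) + 800 = -3044 + j3720
|N| = √(10² + 0²) ≈ 10, ∠N ≈ 0.00°
|D| = √(3044² + 3720²) ≈ 4806.7, ∠D ≈ 129.29°
|H| = 10 / 4806.7 ≈ 0.0020804
Gain = 20 log₁₀(0.0020804) ≈ -53.64 dB
∠H = 0.00° − 129.29° = -129.29°

ω = 40: -48.1 dB, -108.4°; ω = 62: -53.6 dB, -129.3°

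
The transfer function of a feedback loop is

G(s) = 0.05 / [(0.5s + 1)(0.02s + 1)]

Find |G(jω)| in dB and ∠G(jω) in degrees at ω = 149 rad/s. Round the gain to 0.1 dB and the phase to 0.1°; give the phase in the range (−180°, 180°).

At ω = 149 rad/s:
pole (1 + j149·0.5) = 1 + j74.5 → |·| ≈ 74.507, ∠ ≈ 89.23°
pole (1 + j149·0.02) = 1 + j2.98 → |·| ≈ 3.1433, ∠ ≈ 71.45°
|G| = 0.05 · 1 / (74.507 · 3.1433) ≈ 0.00021349
Gain = 20 log₁₀(0.00021349) ≈ -73.41 dB
∠G = (0°) − (89.23° + 71.45°) = -160.68°

-73.4 dB, -160.7°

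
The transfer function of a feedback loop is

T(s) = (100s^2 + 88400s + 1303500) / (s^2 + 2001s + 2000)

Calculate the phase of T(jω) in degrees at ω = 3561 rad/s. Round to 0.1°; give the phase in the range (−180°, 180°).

Substitute s = j3561:
Numerator: 100(j3561)^2 + 88400(j3561) + 1303500 = -1266768600 + j314792400
Denominator: (j3561)^2 + 2001(j3561) + 2000 = -12678721 + j7125561
|N| = √(1266768600² + 314792400²) ≈ 1.3053e+09, ∠N ≈ 166.04°
|D| = √(12678721² + 7125561²) ≈ 1.4544e+07, ∠D ≈ 150.66°
∠T = 166.04° − 150.66° = 15.38°

15.4°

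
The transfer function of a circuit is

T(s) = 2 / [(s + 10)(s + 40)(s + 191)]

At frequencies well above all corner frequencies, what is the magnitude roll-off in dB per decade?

Each pole contributes −20 dB/decade at high frequency; each zero contributes +20 dB/decade.
Net: 0 zero(s) − 3 pole(s) → -60 dB/decade.

-60 dB/decade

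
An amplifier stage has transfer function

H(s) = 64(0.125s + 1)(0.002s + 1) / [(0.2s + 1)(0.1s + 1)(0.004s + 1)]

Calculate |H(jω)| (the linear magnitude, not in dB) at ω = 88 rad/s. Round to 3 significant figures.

At ω = 88 rad/s:
zero (1 + j88·0.125) = 1 + j11 → |·| ≈ 11.045, ∠ ≈ 84.81°
zero (1 + j88·0.002) = 1 + j0.176 → |·| ≈ 1.0154, ∠ ≈ 9.98°
pole (1 + j88·0.2) = 1 + j17.6 → |·| ≈ 17.628, ∠ ≈ 86.75°
pole (1 + j88·0.1) = 1 + j8.8 → |·| ≈ 8.8566, ∠ ≈ 83.52°
pole (1 + j88·0.004) = 1 + j0.352 → |·| ≈ 1.0601, ∠ ≈ 19.39°
|H| = 64 · 11.045 · 1.0154 / (17.628 · 8.8566 · 1.0601) ≈ 4.3368

4.34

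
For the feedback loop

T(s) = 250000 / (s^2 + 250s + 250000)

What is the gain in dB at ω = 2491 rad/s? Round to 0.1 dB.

At s = jω = j2491:
quadratic: (j2491)² + 250·j2491 + 250000 = -5955081 + j622750 → |·| ≈ 5.9876e+06, ∠ ≈ 174.03°
|T| = 250000 / 5.9876e+06 ≈ 0.041753
Gain = 20 log₁₀(0.041753) ≈ -27.59 dB

-27.6 dB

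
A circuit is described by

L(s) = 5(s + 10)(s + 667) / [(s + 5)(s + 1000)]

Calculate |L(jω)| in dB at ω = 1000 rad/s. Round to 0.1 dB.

At s = jω = j1000:
zero (s+10): 10 + j1000 → |·| = √(10²+1000²) = √1000100 ≈ 1000, ∠ = arctan(1000/10) ≈ 89.43°
zero (s+667): 667 + j1000 → |·| = √(667²+1000²) = √1444889 ≈ 1202, ∠ = arctan(1000/667) ≈ 56.30°
pole (s+5): 5 + j1000 → |·| = √(5²+1000²) = √1000025 ≈ 1000, ∠ = arctan(1000/5) ≈ 89.71°
pole (s+1000): 1000 + j1000 → |·| = √(1000²+1000²) = √2000000 ≈ 1414.2, ∠ = arctan(1000/1000) ≈ 45.00°
|L| = 5 · 1.202e+06 / 1.4142e+06 ≈ 4.2498
Gain = 20 log₁₀(4.2498) ≈ 12.57 dB

12.6 dB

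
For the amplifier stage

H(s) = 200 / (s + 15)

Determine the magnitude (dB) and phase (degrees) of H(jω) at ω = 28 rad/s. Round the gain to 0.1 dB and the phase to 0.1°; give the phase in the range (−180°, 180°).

16.0 dB, -61.8°

At s = jω = j28:
pole (s+15): 15 + j28 → |·| = √(15²+28²) = √1009 ≈ 31.765, ∠ = arctan(28/15) ≈ 61.82°
|H| = 200 / 31.765 ≈ 6.2962
Gain = 20 log₁₀(6.2962) ≈ 15.98 dB
∠H = 0.00° − 61.82° = -61.82°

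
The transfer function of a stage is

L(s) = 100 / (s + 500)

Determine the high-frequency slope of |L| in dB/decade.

Each pole contributes −20 dB/decade at high frequency; each zero contributes +20 dB/decade.
Net: 0 zero(s) − 1 pole(s) → -20 dB/decade.

-20 dB/decade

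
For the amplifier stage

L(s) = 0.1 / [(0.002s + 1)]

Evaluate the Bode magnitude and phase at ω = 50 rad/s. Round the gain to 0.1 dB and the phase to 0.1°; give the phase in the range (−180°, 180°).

-20.0 dB, -5.7°

At ω = 50 rad/s:
pole (1 + j50·0.002) = 1 + j0.1 → |·| ≈ 1.005, ∠ ≈ 5.71°
|L| = 0.1 · 1 / (1.005) ≈ 0.099502
Gain = 20 log₁₀(0.099502) ≈ -20.04 dB
∠L = (0°) − (5.71°) = -5.71°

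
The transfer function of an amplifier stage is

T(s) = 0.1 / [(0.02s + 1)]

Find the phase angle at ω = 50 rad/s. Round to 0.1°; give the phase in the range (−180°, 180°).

At ω = 50 rad/s:
pole (1 + j50·0.02) = 1 + j1 → |·| ≈ 1.4142, ∠ ≈ 45.00°
∠T = (0°) − (45.00°) = -45.00°

-45.0°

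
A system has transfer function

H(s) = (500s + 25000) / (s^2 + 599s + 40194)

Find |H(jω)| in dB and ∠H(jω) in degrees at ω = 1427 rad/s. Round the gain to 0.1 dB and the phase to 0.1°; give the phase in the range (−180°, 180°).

-9.7 dB, -68.8°

Substitute s = j1427:
Numerator: 500(j1427) + 25000 = 25000 + j713500
Denominator: (j1427)^2 + 599(j1427) + 40194 = -1996135 + j854773
|N| = √(25000² + 713500²) ≈ 7.1394e+05, ∠N ≈ 87.99°
|D| = √(1996135² + 854773²) ≈ 2.1714e+06, ∠D ≈ 156.82°
|H| = 7.1394e+05 / 2.1714e+06 ≈ 0.32879
Gain = 20 log₁₀(0.32879) ≈ -9.66 dB
∠H = 87.99° − 156.82° = -68.83°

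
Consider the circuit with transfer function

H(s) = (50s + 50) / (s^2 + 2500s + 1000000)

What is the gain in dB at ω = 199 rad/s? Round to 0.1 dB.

Substitute s = j199:
Numerator: 50(j199) + 50 = 50 + j9950
Denominator: (j199)^2 + 2500(j199) + 1000000 = 960399 + j497500
|N| = √(50² + 9950²) ≈ 9950.1, ∠N ≈ 89.71°
|D| = √(960399² + 497500²) ≈ 1.0816e+06, ∠D ≈ 27.38°
|H| = 9950.1 / 1.0816e+06 ≈ 0.0091994
Gain = 20 log₁₀(0.0091994) ≈ -40.72 dB

-40.7 dB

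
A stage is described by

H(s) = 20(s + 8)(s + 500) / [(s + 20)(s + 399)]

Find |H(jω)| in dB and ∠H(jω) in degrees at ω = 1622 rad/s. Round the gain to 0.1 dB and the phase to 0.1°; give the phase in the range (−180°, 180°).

At s = jω = j1622:
zero (s+8): 8 + j1622 → |·| = √(8²+1622²) = √2630948 ≈ 1622, ∠ = arctan(1622/8) ≈ 89.72°
zero (s+500): 500 + j1622 → |·| = √(500²+1622²) = √2880884 ≈ 1697.3, ∠ = arctan(1622/500) ≈ 72.87°
pole (s+20): 20 + j1622 → |·| = √(20²+1622²) = √2631284 ≈ 1622.1, ∠ = arctan(1622/20) ≈ 89.29°
pole (s+399): 399 + j1622 → |·| = √(399²+1622²) = √2790085 ≈ 1670.4, ∠ = arctan(1622/399) ≈ 76.18°
|H| = 20 · 2.753e+06 / 2.7096e+06 ≈ 20.32
Gain = 20 log₁₀(20.32) ≈ 26.16 dB
∠H = 162.59° − 165.47° = -2.88°

26.2 dB, -2.9°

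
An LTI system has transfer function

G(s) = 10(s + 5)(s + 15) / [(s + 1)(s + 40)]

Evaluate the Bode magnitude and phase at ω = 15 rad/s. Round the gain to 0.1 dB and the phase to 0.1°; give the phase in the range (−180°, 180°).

At s = jω = j15:
zero (s+5): 5 + j15 → |·| = √(5²+15²) = √250 ≈ 15.811, ∠ = arctan(15/5) ≈ 71.57°
zero (s+15): 15 + j15 → |·| = √(15²+15²) = √450 ≈ 21.213, ∠ = arctan(15/15) ≈ 45.00°
pole (s+1): 1 + j15 → |·| = √(1²+15²) = √226 ≈ 15.033, ∠ = arctan(15/1) ≈ 86.19°
pole (s+40): 40 + j15 → |·| = √(40²+15²) = √1825 ≈ 42.72, ∠ = arctan(15/40) ≈ 20.56°
|G| = 10 · 335.4 / 642.21 ≈ 5.2226
Gain = 20 log₁₀(5.2226) ≈ 14.36 dB
∠G = 116.57° − 106.75° = 9.82°

14.4 dB, 9.8°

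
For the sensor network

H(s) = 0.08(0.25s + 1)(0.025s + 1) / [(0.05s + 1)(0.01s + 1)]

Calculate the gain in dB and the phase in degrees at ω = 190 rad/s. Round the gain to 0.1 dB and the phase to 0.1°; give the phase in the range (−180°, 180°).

At ω = 190 rad/s:
zero (1 + j190·0.25) = 1 + j47.5 → |·| ≈ 47.511, ∠ ≈ 88.79°
zero (1 + j190·0.025) = 1 + j4.75 → |·| ≈ 4.8541, ∠ ≈ 78.11°
pole (1 + j190·0.05) = 1 + j9.5 → |·| ≈ 9.5525, ∠ ≈ 83.99°
pole (1 + j190·0.01) = 1 + j1.9 → |·| ≈ 2.1471, ∠ ≈ 62.24°
|H| = 0.08 · 47.511 · 4.8541 / (9.5525 · 2.1471) ≈ 0.89955
Gain = 20 log₁₀(0.89955) ≈ -0.92 dB
∠H = (88.79° + 78.11°) − (83.99° + 62.24°) = 20.67°

-0.9 dB, 20.7°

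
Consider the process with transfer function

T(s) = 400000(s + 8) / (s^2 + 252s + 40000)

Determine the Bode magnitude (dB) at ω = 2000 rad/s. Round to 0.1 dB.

At s = jω = j2000:
zero (s+8): 8 + j2000 → |·| = √(8²+2000²) = √4000064 ≈ 2000, ∠ = arctan(2000/8) ≈ 89.77°
quadratic: (j2000)² + 252·j2000 + 40000 = -3960000 + j504000 → |·| ≈ 3.9919e+06, ∠ ≈ 172.75°
|T| = 400000 · 2000 / 3.9919e+06 ≈ 200.41
Gain = 20 log₁₀(200.41) ≈ 46.04 dB

46.0 dB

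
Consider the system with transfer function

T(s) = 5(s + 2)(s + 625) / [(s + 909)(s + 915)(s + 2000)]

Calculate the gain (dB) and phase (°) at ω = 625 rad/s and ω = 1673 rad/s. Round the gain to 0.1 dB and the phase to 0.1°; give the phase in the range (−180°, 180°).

At s = jω = j625:
zero (s+2): 2 + j625 → |·| = √(2²+625²) = √390629 ≈ 625, ∠ = arctan(625/2) ≈ 89.82°
zero (s+625): 625 + j625 → |·| = √(625²+625²) = √781250 ≈ 883.88, ∠ = arctan(625/625) ≈ 45.00°
pole (s+909): 909 + j625 → |·| = √(909²+625²) = √1216906 ≈ 1103.1, ∠ = arctan(625/909) ≈ 34.51°
pole (s+915): 915 + j625 → |·| = √(915²+625²) = √1227850 ≈ 1108.1, ∠ = arctan(625/915) ≈ 34.34°
pole (s+2000): 2000 + j625 → |·| = √(2000²+625²) = √4390625 ≈ 2095.4, ∠ = arctan(625/2000) ≈ 17.35°
|T| = 5 · 5.5242e+05 / 2.5613e+09 ≈ 0.0010784
Gain = 20 log₁₀(0.0010784) ≈ -59.34 dB
∠T = 134.82° − 86.20° = 48.62°

At s = jω = j1673:
zero (s+2): 2 + j1673 → |·| = √(2²+1673²) = √2798933 ≈ 1673, ∠ = arctan(1673/2) ≈ 89.93°
zero (s+625): 625 + j1673 → |·| = √(625²+1673²) = √3189554 ≈ 1785.9, ∠ = arctan(1673/625) ≈ 69.52°
pole (s+909): 909 + j1673 → |·| = √(909²+1673²) = √3625210 ≈ 1904, ∠ = arctan(1673/909) ≈ 61.48°
pole (s+915): 915 + j1673 → |·| = √(915²+1673²) = √3636154 ≈ 1906.9, ∠ = arctan(1673/915) ≈ 61.32°
pole (s+2000): 2000 + j1673 → |·| = √(2000²+1673²) = √6798929 ≈ 2607.5, ∠ = arctan(1673/2000) ≈ 39.91°
|T| = 5 · 2.9878e+06 / 9.4671e+09 ≈ 0.001578
Gain = 20 log₁₀(0.001578) ≈ -56.04 dB
∠T = 159.45° − 162.71° = -3.26°

ω = 625: -59.3 dB, 48.6°; ω = 1673: -56.0 dB, -3.3°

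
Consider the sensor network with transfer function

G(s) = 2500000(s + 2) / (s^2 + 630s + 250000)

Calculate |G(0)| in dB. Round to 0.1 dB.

G(0) = 2500000·2 / 250000 = 20
20 log₁₀(20) ≈ 26.02 dB

26.0 dB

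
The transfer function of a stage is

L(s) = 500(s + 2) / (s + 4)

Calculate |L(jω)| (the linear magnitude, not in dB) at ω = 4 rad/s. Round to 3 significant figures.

395

At s = jω = j4:
zero (s+2): 2 + j4 → |·| = √(2²+4²) = √20 ≈ 4.4721, ∠ = arctan(4/2) ≈ 63.43°
pole (s+4): 4 + j4 → |·| = √(4²+4²) = √32 ≈ 5.6569, ∠ = arctan(4/4) ≈ 45.00°
|L| = 500 · 4.4721 / 5.6569 ≈ 395.28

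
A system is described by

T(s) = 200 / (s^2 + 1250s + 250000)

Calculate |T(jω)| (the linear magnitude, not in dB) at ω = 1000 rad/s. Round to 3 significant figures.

0.000137

Substitute s = j1000:
Numerator: 200 = 200 + j0
Denominator: (j1000)^2 + 1250(j1000) + 250000 = -750000 + j1250000
|N| = √(200² + 0²) ≈ 200, ∠N ≈ 0.00°
|D| = √(750000² + 1250000²) ≈ 1.4577e+06, ∠D ≈ 120.96°
|T| = 200 / 1.4577e+06 ≈ 0.0001372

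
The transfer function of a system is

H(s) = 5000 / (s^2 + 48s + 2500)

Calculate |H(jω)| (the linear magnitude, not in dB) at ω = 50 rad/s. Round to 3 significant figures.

At s = jω = j50:
quadratic: (j50)² + 48·j50 + 2500 = 0 + j2400 → |·| ≈ 2400, ∠ ≈ 90.00°
|H| = 5000 / 2400 ≈ 2.0833

2.08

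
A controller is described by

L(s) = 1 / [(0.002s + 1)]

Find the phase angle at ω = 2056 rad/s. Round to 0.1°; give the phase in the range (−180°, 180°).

At ω = 2056 rad/s:
pole (1 + j2056·0.002) = 1 + j4.112 → |·| ≈ 4.2318, ∠ ≈ 76.33°
∠L = (0°) − (76.33°) = -76.33°

-76.3°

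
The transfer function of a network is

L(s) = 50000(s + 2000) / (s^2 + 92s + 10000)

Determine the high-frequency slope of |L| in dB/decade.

-20 dB/decade

Each pole contributes −20 dB/decade at high frequency; each zero contributes +20 dB/decade.
Net: 1 zero(s) − 2 pole(s) → -20 dB/decade.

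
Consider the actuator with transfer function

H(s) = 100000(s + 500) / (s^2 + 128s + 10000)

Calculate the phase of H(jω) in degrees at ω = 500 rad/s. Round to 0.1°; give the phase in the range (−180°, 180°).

-120.1°

At s = jω = j500:
zero (s+500): 500 + j500 → |·| = √(500²+500²) = √500000 ≈ 707.11, ∠ = arctan(500/500) ≈ 45.00°
quadratic: (j500)² + 128·j500 + 10000 = -240000 + j64000 → |·| ≈ 2.4839e+05, ∠ ≈ 165.07°
∠H = 45.00° − 165.07° = -120.07°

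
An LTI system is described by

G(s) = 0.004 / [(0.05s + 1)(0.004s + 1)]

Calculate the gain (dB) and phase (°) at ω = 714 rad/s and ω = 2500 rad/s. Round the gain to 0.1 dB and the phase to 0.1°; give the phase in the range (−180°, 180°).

At ω = 714 rad/s:
pole (1 + j714·0.05) = 1 + j35.7 → |·| ≈ 35.714, ∠ ≈ 88.40°
pole (1 + j714·0.004) = 1 + j2.856 → |·| ≈ 3.026, ∠ ≈ 70.70°
|G| = 0.004 · 1 / (35.714 · 3.026) ≈ 3.7013e-05
Gain = 20 log₁₀(3.7013e-05) ≈ -88.63 dB
∠G = (0°) − (88.40° + 70.70°) = -159.10°

At ω = 2500 rad/s:
pole (1 + j2500·0.05) = 1 + j125 → |·| ≈ 125, ∠ ≈ 89.54°
pole (1 + j2500·0.004) = 1 + j10 → |·| ≈ 10.05, ∠ ≈ 84.29°
|G| = 0.004 · 1 / (125 · 10.05) ≈ 3.1841e-06
Gain = 20 log₁₀(3.1841e-06) ≈ -109.94 dB
∠G = (0°) − (89.54° + 84.29°) = -173.83°

ω = 714: -88.6 dB, -159.1°; ω = 2500: -109.9 dB, -173.8°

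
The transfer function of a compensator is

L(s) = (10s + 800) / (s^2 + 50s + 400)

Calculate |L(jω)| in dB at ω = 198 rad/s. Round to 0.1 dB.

Substitute s = j198:
Numerator: 10(j198) + 800 = 800 + j1980
Denominator: (j198)^2 + 50(j198) + 400 = -38804 + j9900
|N| = √(800² + 1980²) ≈ 2135.5, ∠N ≈ 68.00°
|D| = √(38804² + 9900²) ≈ 40047, ∠D ≈ 165.69°
|L| = 2135.5 / 40047 ≈ 0.053325
Gain = 20 log₁₀(0.053325) ≈ -25.46 dB

-25.5 dB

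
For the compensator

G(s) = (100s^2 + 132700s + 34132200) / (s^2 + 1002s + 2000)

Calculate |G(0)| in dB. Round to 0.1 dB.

G(0) = 34132200 / 2000 ≈ 17066
20 log₁₀(17066) ≈ 84.64 dB

84.6 dB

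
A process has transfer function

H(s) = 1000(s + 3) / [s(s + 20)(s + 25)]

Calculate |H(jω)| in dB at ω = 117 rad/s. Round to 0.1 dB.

-23.0 dB

At s = jω = j117:
zero (s+3): 3 + j117 → |·| = √(3²+117²) = √13698 ≈ 117.04, ∠ = arctan(117/3) ≈ 88.53°
pole (s+20): 20 + j117 → |·| = √(20²+117²) = √14089 ≈ 118.7, ∠ = arctan(117/20) ≈ 80.30°
pole (s+25): 25 + j117 → |·| = √(25²+117²) = √14314 ≈ 119.64, ∠ = arctan(117/25) ≈ 77.94°
pole at origin: |s| = 117, ∠ = 90.00° (in denominator)
|H| = 1000 · 117.04 / 1.6615e+06 ≈ 0.070442
Gain = 20 log₁₀(0.070442) ≈ -23.04 dB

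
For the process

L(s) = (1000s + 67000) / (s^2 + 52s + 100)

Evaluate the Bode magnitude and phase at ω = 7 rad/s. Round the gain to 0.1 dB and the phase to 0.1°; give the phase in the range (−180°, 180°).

Substitute s = j7:
Numerator: 1000(j7) + 67000 = 67000 + j7000
Denominator: (j7)^2 + 52(j7) + 100 = 51 + j364
|N| = √(67000² + 7000²) ≈ 67365, ∠N ≈ 5.96°
|D| = √(51² + 364²) ≈ 367.56, ∠D ≈ 82.02°
|L| = 67365 / 367.56 ≈ 183.28
Gain = 20 log₁₀(183.28) ≈ 45.26 dB
∠L = 5.96° − 82.02° = -76.06°

45.3 dB, -76.1°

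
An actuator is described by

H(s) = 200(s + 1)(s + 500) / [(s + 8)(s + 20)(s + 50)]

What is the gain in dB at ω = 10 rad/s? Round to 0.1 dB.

36.8 dB

At s = jω = j10:
zero (s+1): 1 + j10 → |·| = √(1²+10²) = √101 ≈ 10.05, ∠ = arctan(10/1) ≈ 84.29°
zero (s+500): 500 + j10 → |·| = √(500²+10²) = √250100 ≈ 500.1, ∠ = arctan(10/500) ≈ 1.15°
pole (s+8): 8 + j10 → |·| = √(8²+10²) = √164 ≈ 12.806, ∠ = arctan(10/8) ≈ 51.34°
pole (s+20): 20 + j10 → |·| = √(20²+10²) = √500 ≈ 22.361, ∠ = arctan(10/20) ≈ 26.57°
pole (s+50): 50 + j10 → |·| = √(50²+10²) = √2600 ≈ 50.99, ∠ = arctan(10/50) ≈ 11.31°
|H| = 200 · 5026 / 14601 ≈ 68.845
Gain = 20 log₁₀(68.845) ≈ 36.76 dB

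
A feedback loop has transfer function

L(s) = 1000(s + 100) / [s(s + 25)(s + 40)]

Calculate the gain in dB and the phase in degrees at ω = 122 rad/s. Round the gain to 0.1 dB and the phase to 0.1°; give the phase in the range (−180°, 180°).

At s = jω = j122:
zero (s+100): 100 + j122 → |·| = √(100²+122²) = √24884 ≈ 157.75, ∠ = arctan(122/100) ≈ 50.66°
pole (s+25): 25 + j122 → |·| = √(25²+122²) = √15509 ≈ 124.54, ∠ = arctan(122/25) ≈ 78.42°
pole (s+40): 40 + j122 → |·| = √(40²+122²) = √16484 ≈ 128.39, ∠ = arctan(122/40) ≈ 71.85°
pole at origin: |s| = 122, ∠ = 90.00° (in denominator)
|L| = 1000 · 157.75 / 1.9507e+06 ≈ 0.080868
Gain = 20 log₁₀(0.080868) ≈ -21.84 dB
∠L = 50.66° − 240.27° = -189.61° ≡ 170.39° (principal value)

-21.8 dB, 170.4°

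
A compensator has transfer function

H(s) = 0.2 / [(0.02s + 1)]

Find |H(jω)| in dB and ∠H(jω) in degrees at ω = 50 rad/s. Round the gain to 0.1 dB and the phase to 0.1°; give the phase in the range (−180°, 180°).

-17.0 dB, -45.0°

At ω = 50 rad/s:
pole (1 + j50·0.02) = 1 + j1 → |·| ≈ 1.4142, ∠ ≈ 45.00°
|H| = 0.2 · 1 / (1.4142) ≈ 0.14142
Gain = 20 log₁₀(0.14142) ≈ -16.99 dB
∠H = (0°) − (45.00°) = -45.00°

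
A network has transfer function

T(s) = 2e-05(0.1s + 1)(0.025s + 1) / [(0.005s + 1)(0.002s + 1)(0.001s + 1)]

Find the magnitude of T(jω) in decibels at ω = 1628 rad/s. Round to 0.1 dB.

-52.1 dB

At ω = 1628 rad/s:
zero (1 + j1628·0.1) = 1 + j162.8 → |·| ≈ 162.8, ∠ ≈ 89.65°
zero (1 + j1628·0.025) = 1 + j40.7 → |·| ≈ 40.712, ∠ ≈ 88.59°
pole (1 + j1628·0.005) = 1 + j8.14 → |·| ≈ 8.2012, ∠ ≈ 83.00°
pole (1 + j1628·0.002) = 1 + j3.256 → |·| ≈ 3.4061, ∠ ≈ 72.93°
pole (1 + j1628·0.001) = 1 + j1.628 → |·| ≈ 1.9106, ∠ ≈ 58.44°
|T| = 2e-05 · 162.8 · 40.712 / (8.2012 · 3.4061 · 1.9106) ≈ 0.0024837
Gain = 20 log₁₀(0.0024837) ≈ -52.10 dB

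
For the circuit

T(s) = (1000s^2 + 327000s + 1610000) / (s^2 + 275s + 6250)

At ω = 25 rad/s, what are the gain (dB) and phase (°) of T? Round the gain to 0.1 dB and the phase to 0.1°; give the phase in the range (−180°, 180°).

Substitute s = j25:
Numerator: 1000(j25)^2 + 327000(j25) + 1610000 = 985000 + j8175000
Denominator: (j25)^2 + 275(j25) + 6250 = 5625 + j6875
|N| = √(985000² + 8175000²) ≈ 8.2341e+06, ∠N ≈ 83.13°
|D| = √(5625² + 6875²) ≈ 8882.9, ∠D ≈ 50.71°
|T| = 8.2341e+06 / 8882.9 ≈ 926.96
Gain = 20 log₁₀(926.96) ≈ 59.34 dB
∠T = 83.13° − 50.71° = 32.42°

59.3 dB, 32.4°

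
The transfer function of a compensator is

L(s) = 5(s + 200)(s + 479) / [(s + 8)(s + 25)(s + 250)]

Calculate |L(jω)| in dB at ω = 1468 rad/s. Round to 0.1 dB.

-49.0 dB

At s = jω = j1468:
zero (s+200): 200 + j1468 → |·| = √(200²+1468²) = √2195024 ≈ 1481.6, ∠ = arctan(1468/200) ≈ 82.24°
zero (s+479): 479 + j1468 → |·| = √(479²+1468²) = √2384465 ≈ 1544.2, ∠ = arctan(1468/479) ≈ 71.93°
pole (s+8): 8 + j1468 → |·| = √(8²+1468²) = √2155088 ≈ 1468, ∠ = arctan(1468/8) ≈ 89.69°
pole (s+25): 25 + j1468 → |·| = √(25²+1468²) = √2155649 ≈ 1468.2, ∠ = arctan(1468/25) ≈ 89.02°
pole (s+250): 250 + j1468 → |·| = √(250²+1468²) = √2217524 ≈ 1489.1, ∠ = arctan(1468/250) ≈ 80.34°
|L| = 5 · 2.2879e+06 / 3.2095e+09 ≈ 0.0035643
Gain = 20 log₁₀(0.0035643) ≈ -48.96 dB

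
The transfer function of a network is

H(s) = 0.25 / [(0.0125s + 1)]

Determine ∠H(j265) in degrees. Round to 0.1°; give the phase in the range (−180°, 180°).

-73.2°

At ω = 265 rad/s:
pole (1 + j265·0.0125) = 1 + j3.3125 → |·| ≈ 3.4602, ∠ ≈ 73.20°
∠H = (0°) − (73.20°) = -73.20°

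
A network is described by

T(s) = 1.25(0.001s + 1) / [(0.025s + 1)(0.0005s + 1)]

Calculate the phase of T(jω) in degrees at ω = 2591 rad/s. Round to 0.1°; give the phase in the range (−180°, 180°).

-72.6°

At ω = 2591 rad/s:
zero (1 + j2591·0.001) = 1 + j2.591 → |·| ≈ 2.7773, ∠ ≈ 68.90°
pole (1 + j2591·0.025) = 1 + j64.775 → |·| ≈ 64.783, ∠ ≈ 89.12°
pole (1 + j2591·0.0005) = 1 + j1.2955 → |·| ≈ 1.6366, ∠ ≈ 52.34°
∠T = (68.90°) − (89.12° + 52.34°) = -72.56°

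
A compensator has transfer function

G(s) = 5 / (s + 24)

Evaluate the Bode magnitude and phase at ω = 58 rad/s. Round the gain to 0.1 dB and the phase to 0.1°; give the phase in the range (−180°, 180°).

Substitute s = j58:
Numerator: 5 = 5 + j0
Denominator: (j58) + 24 = 24 + j58
|N| = √(5² + 0²) ≈ 5, ∠N ≈ 0.00°
|D| = √(24² + 58²) ≈ 62.769, ∠D ≈ 67.52°
|G| = 5 / 62.769 ≈ 0.079657
Gain = 20 log₁₀(0.079657) ≈ -21.98 dB
∠G = 0.00° − 67.52° = -67.52°

-22.0 dB, -67.5°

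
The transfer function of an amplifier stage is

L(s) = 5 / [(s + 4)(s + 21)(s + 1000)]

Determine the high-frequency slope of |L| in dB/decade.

-60 dB/decade

Each pole contributes −20 dB/decade at high frequency; each zero contributes +20 dB/decade.
Net: 0 zero(s) − 3 pole(s) → -60 dB/decade.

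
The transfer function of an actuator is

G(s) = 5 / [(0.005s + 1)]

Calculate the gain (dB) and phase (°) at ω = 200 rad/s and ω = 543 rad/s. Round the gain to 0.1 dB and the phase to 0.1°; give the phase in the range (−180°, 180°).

ω = 200: 11.0 dB, -45.0°; ω = 543: 4.8 dB, -69.8°

At ω = 200 rad/s:
pole (1 + j200·0.005) = 1 + j1 → |·| ≈ 1.4142, ∠ ≈ 45.00°
|G| = 5 · 1 / (1.4142) ≈ 3.5356
Gain = 20 log₁₀(3.5356) ≈ 10.97 dB
∠G = (0°) − (45.00°) = -45.00°

At ω = 543 rad/s:
pole (1 + j543·0.005) = 1 + j2.715 → |·| ≈ 2.8933, ∠ ≈ 69.78°
|G| = 5 · 1 / (2.8933) ≈ 1.7281
Gain = 20 log₁₀(1.7281) ≈ 4.75 dB
∠G = (0°) − (69.78°) = -69.78°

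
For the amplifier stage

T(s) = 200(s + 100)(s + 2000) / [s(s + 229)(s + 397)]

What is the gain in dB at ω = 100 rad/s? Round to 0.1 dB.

At s = jω = j100:
zero (s+100): 100 + j100 → |·| = √(100²+100²) = √20000 ≈ 141.42, ∠ = arctan(100/100) ≈ 45.00°
zero (s+2000): 2000 + j100 → |·| = √(2000²+100²) = √4010000 ≈ 2002.5, ∠ = arctan(100/2000) ≈ 2.86°
pole (s+229): 229 + j100 → |·| = √(229²+100²) = √62441 ≈ 249.88, ∠ = arctan(100/229) ≈ 23.59°
pole (s+397): 397 + j100 → |·| = √(397²+100²) = √167609 ≈ 409.4, ∠ = arctan(100/397) ≈ 14.14°
pole at origin: |s| = 100, ∠ = 90.00° (in denominator)
|T| = 200 · 2.8319e+05 / 1.023e+07 ≈ 5.5365
Gain = 20 log₁₀(5.5365) ≈ 14.86 dB

14.9 dB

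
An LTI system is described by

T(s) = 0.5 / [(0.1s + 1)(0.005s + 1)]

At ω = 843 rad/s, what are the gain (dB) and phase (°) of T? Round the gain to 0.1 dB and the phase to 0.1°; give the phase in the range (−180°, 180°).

-57.3 dB, -166.0°

At ω = 843 rad/s:
pole (1 + j843·0.1) = 1 + j84.3 → |·| ≈ 84.306, ∠ ≈ 89.32°
pole (1 + j843·0.005) = 1 + j4.215 → |·| ≈ 4.332, ∠ ≈ 76.65°
|T| = 0.5 · 1 / (84.306 · 4.332) ≈ 0.0013691
Gain = 20 log₁₀(0.0013691) ≈ -57.27 dB
∠T = (0°) − (89.32° + 76.65°) = -165.97°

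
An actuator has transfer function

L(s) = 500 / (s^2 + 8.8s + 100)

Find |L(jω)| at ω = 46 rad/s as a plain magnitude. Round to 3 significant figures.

0.243

At s = jω = j46:
quadratic: (j46)² + 8.8·j46 + 100 = -2016 + j404.8 → |·| ≈ 2056.2, ∠ ≈ 168.65°
|L| = 500 / 2056.2 ≈ 0.24317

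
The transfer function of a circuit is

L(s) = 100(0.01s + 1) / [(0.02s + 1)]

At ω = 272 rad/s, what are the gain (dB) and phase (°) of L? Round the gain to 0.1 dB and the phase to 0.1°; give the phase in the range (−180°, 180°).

At ω = 272 rad/s:
zero (1 + j272·0.01) = 1 + j2.72 → |·| ≈ 2.898, ∠ ≈ 69.81°
pole (1 + j272·0.02) = 1 + j5.44 → |·| ≈ 5.5311, ∠ ≈ 79.58°
|L| = 100 · 2.898 / (5.5311) ≈ 52.395
Gain = 20 log₁₀(52.395) ≈ 34.39 dB
∠L = (69.81°) − (79.58°) = -9.77°

34.4 dB, -9.8°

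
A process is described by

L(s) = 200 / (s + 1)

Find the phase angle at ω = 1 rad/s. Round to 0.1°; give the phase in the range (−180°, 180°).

-45.0°

Substitute s = j1:
Numerator: 200 = 200 + j0
Denominator: (j1) + 1 = 1 + j1
|N| = √(200² + 0²) ≈ 200, ∠N ≈ 0.00°
|D| = √(1² + 1²) ≈ 1.4142, ∠D ≈ 45.00°
∠L = 0.00° − 45.00° = -45.00°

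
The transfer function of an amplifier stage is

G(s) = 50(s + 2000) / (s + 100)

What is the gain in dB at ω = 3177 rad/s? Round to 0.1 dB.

35.4 dB

At s = jω = j3177:
zero (s+2000): 2000 + j3177 → |·| = √(2000²+3177²) = √14093329 ≈ 3754.1, ∠ = arctan(3177/2000) ≈ 57.81°
pole (s+100): 100 + j3177 → |·| = √(100²+3177²) = √10103329 ≈ 3178.6, ∠ = arctan(3177/100) ≈ 88.20°
|G| = 50 · 3754.1 / 3178.6 ≈ 59.053
Gain = 20 log₁₀(59.053) ≈ 35.42 dB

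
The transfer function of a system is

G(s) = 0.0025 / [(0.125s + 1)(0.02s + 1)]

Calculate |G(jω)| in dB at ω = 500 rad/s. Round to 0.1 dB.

At ω = 500 rad/s:
pole (1 + j500·0.125) = 1 + j62.5 → |·| ≈ 62.508, ∠ ≈ 89.08°
pole (1 + j500·0.02) = 1 + j10 → |·| ≈ 10.05, ∠ ≈ 84.29°
|G| = 0.0025 · 1 / (62.508 · 10.05) ≈ 3.9796e-06
Gain = 20 log₁₀(3.9796e-06) ≈ -108.00 dB

-108.0 dB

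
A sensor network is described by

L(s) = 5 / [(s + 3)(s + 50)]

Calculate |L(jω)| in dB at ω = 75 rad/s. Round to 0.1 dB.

-62.6 dB

At s = jω = j75:
pole (s+3): 3 + j75 → |·| = √(3²+75²) = √5634 ≈ 75.06, ∠ = arctan(75/3) ≈ 87.71°
pole (s+50): 50 + j75 → |·| = √(50²+75²) = √8125 ≈ 90.139, ∠ = arctan(75/50) ≈ 56.31°
|L| = 5 / 6765.8 ≈ 0.00073901
Gain = 20 log₁₀(0.00073901) ≈ -62.63 dB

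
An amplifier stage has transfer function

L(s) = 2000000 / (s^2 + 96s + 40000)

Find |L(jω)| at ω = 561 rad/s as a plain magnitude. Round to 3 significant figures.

7.14

At s = jω = j561:
quadratic: (j561)² + 96·j561 + 40000 = -274721 + j53856 → |·| ≈ 2.7995e+05, ∠ ≈ 168.91°
|L| = 2000000 / 2.7995e+05 ≈ 7.1441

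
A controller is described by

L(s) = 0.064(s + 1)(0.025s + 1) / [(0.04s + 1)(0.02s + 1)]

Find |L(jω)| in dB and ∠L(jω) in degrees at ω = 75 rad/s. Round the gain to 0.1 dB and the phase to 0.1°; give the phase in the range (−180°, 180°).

At ω = 75 rad/s:
zero (1 + j75·1) = 1 + j75 → |·| ≈ 75.007, ∠ ≈ 89.24°
zero (1 + j75·0.025) = 1 + j1.875 → |·| ≈ 2.125, ∠ ≈ 61.93°
pole (1 + j75·0.04) = 1 + j3 → |·| ≈ 3.1623, ∠ ≈ 71.57°
pole (1 + j75·0.02) = 1 + j1.5 → |·| ≈ 1.8028, ∠ ≈ 56.31°
|L| = 0.064 · 75.007 · 2.125 / (3.1623 · 1.8028) ≈ 1.7893
Gain = 20 log₁₀(1.7893) ≈ 5.05 dB
∠L = (89.24° + 61.93°) − (71.57° + 56.31°) = 23.29°

5.1 dB, 23.3°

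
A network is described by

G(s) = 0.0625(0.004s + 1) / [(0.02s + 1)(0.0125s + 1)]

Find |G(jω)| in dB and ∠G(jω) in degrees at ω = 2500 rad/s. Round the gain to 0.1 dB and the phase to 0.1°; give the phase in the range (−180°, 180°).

At ω = 2500 rad/s:
zero (1 + j2500·0.004) = 1 + j10 → |·| ≈ 10.05, ∠ ≈ 84.29°
pole (1 + j2500·0.02) = 1 + j50 → |·| ≈ 50.01, ∠ ≈ 88.85°
pole (1 + j2500·0.0125) = 1 + j31.25 → |·| ≈ 31.266, ∠ ≈ 88.17°
|G| = 0.0625 · 10.05 / (50.01 · 31.266) ≈ 0.00040171
Gain = 20 log₁₀(0.00040171) ≈ -67.92 dB
∠G = (84.29°) − (88.85° + 88.17°) = -92.73°

-67.9 dB, -92.7°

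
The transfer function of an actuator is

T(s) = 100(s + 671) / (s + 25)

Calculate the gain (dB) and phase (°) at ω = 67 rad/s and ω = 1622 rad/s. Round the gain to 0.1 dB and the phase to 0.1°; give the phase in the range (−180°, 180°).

At s = jω = j67:
zero (s+671): 671 + j67 → |·| = √(671²+67²) = √454730 ≈ 674.34, ∠ = arctan(67/671) ≈ 5.70°
pole (s+25): 25 + j67 → |·| = √(25²+67²) = √5114 ≈ 71.512, ∠ = arctan(67/25) ≈ 69.54°
|T| = 100 · 674.34 / 71.512 ≈ 942.97
Gain = 20 log₁₀(942.97) ≈ 59.49 dB
∠T = 5.70° − 69.54° = -63.84°

At s = jω = j1622:
zero (s+671): 671 + j1622 → |·| = √(671²+1622²) = √3081125 ≈ 1755.3, ∠ = arctan(1622/671) ≈ 67.53°
pole (s+25): 25 + j1622 → |·| = √(25²+1622²) = √2631509 ≈ 1622.2, ∠ = arctan(1622/25) ≈ 89.12°
|T| = 100 · 1755.3 / 1622.2 ≈ 108.2
Gain = 20 log₁₀(108.2) ≈ 40.68 dB
∠T = 67.53° − 89.12° = -21.59°

ω = 67: 59.5 dB, -63.8°; ω = 1622: 40.7 dB, -21.6°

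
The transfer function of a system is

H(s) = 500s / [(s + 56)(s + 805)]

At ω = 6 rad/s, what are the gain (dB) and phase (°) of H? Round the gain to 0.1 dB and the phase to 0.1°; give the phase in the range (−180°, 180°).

-23.6 dB, 83.5°

At s = jω = j6:
zero at origin: s = j6 → |·| = 6, ∠ = 90.00°
pole (s+56): 56 + j6 → |·| = √(56²+6²) = √3172 ≈ 56.321, ∠ = arctan(6/56) ≈ 6.12°
pole (s+805): 805 + j6 → |·| = √(805²+6²) = √648061 ≈ 805.02, ∠ = arctan(6/805) ≈ 0.43°
|H| = 500 · 6 / 45340 ≈ 0.066167
Gain = 20 log₁₀(0.066167) ≈ -23.59 dB
∠H = 90.00° − 6.55° = 83.45°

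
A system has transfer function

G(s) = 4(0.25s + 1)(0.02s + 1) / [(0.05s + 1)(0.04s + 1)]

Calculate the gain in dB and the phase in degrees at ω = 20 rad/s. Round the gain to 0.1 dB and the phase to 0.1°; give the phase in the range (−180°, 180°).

21.7 dB, 16.8°

At ω = 20 rad/s:
zero (1 + j20·0.25) = 1 + j5 → |·| ≈ 5.099, ∠ ≈ 78.69°
zero (1 + j20·0.02) = 1 + j0.4 → |·| ≈ 1.077, ∠ ≈ 21.80°
pole (1 + j20·0.05) = 1 + j1 → |·| ≈ 1.4142, ∠ ≈ 45.00°
pole (1 + j20·0.04) = 1 + j0.8 → |·| ≈ 1.2806, ∠ ≈ 38.66°
|G| = 4 · 5.099 · 1.077 / (1.4142 · 1.2806) ≈ 12.129
Gain = 20 log₁₀(12.129) ≈ 21.68 dB
∠G = (78.69° + 21.80°) − (45.00° + 38.66°) = 16.83°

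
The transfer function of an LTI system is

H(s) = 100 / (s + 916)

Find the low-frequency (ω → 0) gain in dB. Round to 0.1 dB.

H(0) = 100 / (916) ≈ 0.10917
20 log₁₀(0.10917) ≈ -19.24 dB

-19.2 dB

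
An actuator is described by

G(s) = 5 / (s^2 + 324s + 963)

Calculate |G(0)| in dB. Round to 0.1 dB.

-45.7 dB

G(0) = 5 / 963 ≈ 0.0051921
20 log₁₀(0.0051921) ≈ -45.69 dB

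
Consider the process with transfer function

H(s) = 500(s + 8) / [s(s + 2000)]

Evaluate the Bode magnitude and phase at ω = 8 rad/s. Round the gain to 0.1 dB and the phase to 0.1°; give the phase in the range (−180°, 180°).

At s = jω = j8:
zero (s+8): 8 + j8 → |·| = √(8²+8²) = √128 ≈ 11.314, ∠ = arctan(8/8) ≈ 45.00°
pole (s+2000): 2000 + j8 → |·| = √(2000²+8²) = √4000064 ≈ 2000, ∠ = arctan(8/2000) ≈ 0.23°
pole at origin: |s| = 8, ∠ = 90.00° (in denominator)
|H| = 500 · 11.314 / 16000 ≈ 0.35356
Gain = 20 log₁₀(0.35356) ≈ -9.03 dB
∠H = 45.00° − 90.23° = -45.23°

-9.0 dB, -45.2°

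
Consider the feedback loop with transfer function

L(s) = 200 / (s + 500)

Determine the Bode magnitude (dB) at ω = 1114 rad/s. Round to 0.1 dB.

At s = jω = j1114:
pole (s+500): 500 + j1114 → |·| = √(500²+1114²) = √1490996 ≈ 1221.1, ∠ = arctan(1114/500) ≈ 65.83°
|L| = 200 / 1221.1 ≈ 0.16379
Gain = 20 log₁₀(0.16379) ≈ -15.71 dB

-15.7 dB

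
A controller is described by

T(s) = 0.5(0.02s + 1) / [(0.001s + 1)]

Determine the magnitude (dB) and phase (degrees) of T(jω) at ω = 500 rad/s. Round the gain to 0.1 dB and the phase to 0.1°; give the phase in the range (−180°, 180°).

13.1 dB, 57.7°

At ω = 500 rad/s:
zero (1 + j500·0.02) = 1 + j10 → |·| ≈ 10.05, ∠ ≈ 84.29°
pole (1 + j500·0.001) = 1 + j0.5 → |·| ≈ 1.118, ∠ ≈ 26.57°
|T| = 0.5 · 10.05 / (1.118) ≈ 4.4946
Gain = 20 log₁₀(4.4946) ≈ 13.05 dB
∠T = (84.29°) − (26.57°) = 57.72°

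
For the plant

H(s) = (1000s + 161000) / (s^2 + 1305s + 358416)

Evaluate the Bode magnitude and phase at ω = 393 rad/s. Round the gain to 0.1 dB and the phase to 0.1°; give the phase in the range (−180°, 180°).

-2.3 dB, -0.6°

Substitute s = j393:
Numerator: 1000(j393) + 161000 = 161000 + j393000
Denominator: (j393)^2 + 1305(j393) + 358416 = 203967 + j512865
|N| = √(161000² + 393000²) ≈ 4.247e+05, ∠N ≈ 67.72°
|D| = √(203967² + 512865²) ≈ 5.5194e+05, ∠D ≈ 68.31°
|H| = 4.247e+05 / 5.5194e+05 ≈ 0.76947
Gain = 20 log₁₀(0.76947) ≈ -2.28 dB
∠H = 67.72° − 68.31° = -0.59°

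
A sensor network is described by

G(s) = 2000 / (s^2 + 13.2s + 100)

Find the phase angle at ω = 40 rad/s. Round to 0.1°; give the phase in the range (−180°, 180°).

At s = jω = j40:
quadratic: (j40)² + 13.2·j40 + 100 = -1500 + j528 → |·| ≈ 1590.2, ∠ ≈ 160.61°
∠G = 0.00° − 160.61° = -160.61°

-160.6°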